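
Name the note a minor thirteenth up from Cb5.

The thirteenth's letter: C up six letter names plus an octave → A.
A minor thirteenth spans 20 semitones, so from Cb5 the target pitch is Abb6.

Abb6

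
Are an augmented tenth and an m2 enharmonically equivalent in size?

No

An augmented tenth spans 17 semitones; a minor second spans 1 semitone. They differ by 16.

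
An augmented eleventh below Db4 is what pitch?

Four letters down from D (plus an octave) reaches A.
An augmented eleventh spans 18 semitones, so from Db4 the target pitch is Abb2.

Abb2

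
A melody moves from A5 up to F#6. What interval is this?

major sixth

A to F spans six letter names (A-B-C-D-E-F): a sixth.
Counting semitones, A5→F#6 is 9, which is the major sixth.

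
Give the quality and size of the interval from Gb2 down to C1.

Descending from Gb2 to C1 is the same interval as ascending C1 to Gb2.
C to G spans five letter names (C-D-E-F-G), plus an octave: a twelfth.
C1 to Gb2 spans 18 semitones — one semitone narrower than the perfect twelfth (19) — giving a diminished twelfth.
(Equivalently, a compound diminished fifth: a diminished fifth plus an octave.)

d12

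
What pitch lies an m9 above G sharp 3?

Two letters up from G (plus an octave) reaches A.
Moving 13 semitones up from G#3 (the size of a minor ninth) reaches A4.

A 4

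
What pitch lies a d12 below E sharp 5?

The twelfth's letter: E down five letter names plus an octave → A.
A diminished twelfth is 18 semitones; 18 semitones down from E#5 gives A##3.

A double-sharp 3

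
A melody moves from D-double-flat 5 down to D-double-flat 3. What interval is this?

Descending from Dbb5 to Dbb3 is the same interval as ascending Dbb3 to Dbb5.
D to D is the same letter name, plus 2 octaves — that makes it a fifteenth of some quality.
Counting semitones, Dbb3→Dbb5 is 24, which is the perfect fifteenth.
(Equivalently, a compound perfect octave: a perfect octave plus an octave.)

perfect 15th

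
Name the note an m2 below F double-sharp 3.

E double-sharp 3

The second takes the letter from F down to E.
A minor second is 1 semitone; 1 semitone down from F##3 gives E##3.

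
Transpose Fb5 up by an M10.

Counting three letter names plus an octave up from F lands on A.
Moving 16 semitones up from Fb5 (the size of a major tenth) reaches Ab6.

Ab6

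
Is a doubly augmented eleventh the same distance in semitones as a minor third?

No

A doubly augmented eleventh is 19 semitones but a minor third is 3 semitones — different sizes.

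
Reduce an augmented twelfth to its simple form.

Subtracting seven from the interval number removes an octave: 12 − 7 = 5.
That makes an augmented twelfth a compound augmented fifth — an octave plus an augmented fifth.

augmented fifth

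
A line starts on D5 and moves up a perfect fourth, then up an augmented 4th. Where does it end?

Up a perfect fourth from D5: G5 (5 semitones up).
Up an augmented fourth from G5: C#6 (6 semitones up).

C#6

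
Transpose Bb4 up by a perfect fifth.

Five letter names up from B: F.
A perfect fifth spans 7 semitones, so from Bb4 the target pitch is F5.

F5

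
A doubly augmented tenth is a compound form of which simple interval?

doubly augmented third

Subtracting seven from the interval number removes an octave: 10 − 7 = 3.
Quality carries through unchanged, so the simple form is a doubly augmented third.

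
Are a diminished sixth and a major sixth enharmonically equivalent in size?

A diminished sixth spans 7 semitones; a major sixth spans 9 semitones. They differ by 2.

No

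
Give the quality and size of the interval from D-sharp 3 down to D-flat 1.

Descending from D#3 to Db1 is the same interval as ascending Db1 to D#3.
D to D is the same letter name, plus 2 octaves — that makes it a fifteenth of some quality.
The perfect fifteenth is 24 semitones; here we have 26, two semitones wider: doubly augmented.
(Equivalently, a compound doubly augmented octave: a doubly augmented octave plus an octave.)

doubly augmented fifteenth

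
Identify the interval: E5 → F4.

M7

Descending from E5 to F4 is the same interval as ascending F4 to E5.
F to E spans seven letter names (F-G-A-B-C-D-E), so the interval is some kind of seventh.
The major seventh spans 11 semitones, and F4 to E5 is exactly 11 semitones — so this is a major seventh.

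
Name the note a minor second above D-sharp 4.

Counting two letter names up from D lands on E.
A minor second spans 1 semitone, so from D#4 the target pitch is E4.

E 4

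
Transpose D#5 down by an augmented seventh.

Counting seven letter names down from D lands on E.
An augmented seventh spans 12 semitones, so from D#5 the target pitch is Eb4.

Eb4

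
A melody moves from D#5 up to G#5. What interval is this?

P4

D to G spans four letter names (D-E-F-G): a fourth.
Counting semitones, D#5→G#5 is 5, which is the perfect fourth.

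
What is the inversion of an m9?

major 7th

First reduce the compound minor ninth to its simple form, a minor second.
Interval numbers invert to sum to nine: 2 + 7 = 9, so a second inverts to a seventh.
And minor becomes major under inversion, so we get a major seventh.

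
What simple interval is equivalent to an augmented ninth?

Each octave removed subtracts seven from the number: 9 − 7 = 2.
Quality carries through unchanged, so the simple form is an augmented second.

augmented second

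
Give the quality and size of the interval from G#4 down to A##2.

diminished 14th

Descending from G#4 to A##2 is the same interval as ascending A##2 to G#4.
A to G spans seven letter names (A-B-C-D-E-F-G), plus an octave, so the interval is some kind of fourteenth.
A major fourteenth would be 23 semitones; A##2 to G#4 is 21, two semitones narrower, so the interval is diminished.
(Equivalently, a compound diminished seventh: a diminished seventh plus an octave.)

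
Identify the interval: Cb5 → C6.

A8

C to C is the same letter name, plus an octave — that makes it an octave of some quality.
Cb5 to C6 spans 13 semitones — one semitone wider than the perfect octave (12) — giving an augmented octave.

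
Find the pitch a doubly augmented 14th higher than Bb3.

A##5

The fourteenth's letter: B up seven letter names plus an octave → A.
A doubly augmented fourteenth is 25 semitones; 25 semitones up from Bb3 gives A##5.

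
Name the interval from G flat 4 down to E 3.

diminished tenth

Descending from Gb4 to E3 is the same interval as ascending E3 to Gb4.
E to G spans three letter names (E-F-G), plus an octave: a tenth.
A major tenth would be 16 semitones; E3 to Gb4 is 14, two semitones narrower, so the interval is diminished.
(Equivalently, a compound diminished third: a diminished third plus an octave.)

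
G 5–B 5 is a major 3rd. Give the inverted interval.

The rule of nine gives the new number: 9 − 3 = 6, so a third becomes a sixth.
Quality inverts too: major becomes minor. That makes the inversion a minor sixth.

m6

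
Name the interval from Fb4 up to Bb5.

augmented eleventh

F to B spans four letter names (F-G-A-B), plus an octave: an eleventh.
The perfect eleventh is 17 semitones; here we have 18, one semitone wider: augmented.
(Equivalently, a compound augmented fourth: an augmented fourth plus an octave.)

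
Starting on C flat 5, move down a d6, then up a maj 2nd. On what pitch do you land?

F sharp 4

A diminished sixth down from Cb5 is E4.
A major second up from E4 is F#4.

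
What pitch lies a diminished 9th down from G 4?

F-double-sharp 3

The ninth's letter: G down two letter names plus an octave → F.
A diminished ninth spans 12 semitones, so from G4 the target pitch is F##3.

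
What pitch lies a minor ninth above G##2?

Counting two letter names plus an octave up from G lands on A.
Moving 13 semitones up from G##2 (the size of a minor ninth) reaches A#3.

A#3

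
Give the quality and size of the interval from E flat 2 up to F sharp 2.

E to F spans two letter names (E-F): a second.
The major second is 2 semitones; here we have 3, one semitone wider: augmented.

augmented second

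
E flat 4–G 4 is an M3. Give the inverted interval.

Inverted interval numbers add to nine, so a third pairs with a sixth (3 + 6 = 9).
Quality inverts too: major becomes minor. That makes the inversion a minor sixth.

minor 6th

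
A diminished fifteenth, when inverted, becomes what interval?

First reduce the compound diminished fifteenth to its simple form, a diminished octave.
Inverted interval numbers add to nine, so an octave pairs with a unison (8 + 1 = 9).
And diminished becomes augmented under inversion, so we get an augmented unison.

A1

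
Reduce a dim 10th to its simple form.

diminished 3rd

Each octave removed subtracts seven from the number: 10 − 7 = 3.
So a diminished tenth is an octave plus a diminished third. The quality is unchanged.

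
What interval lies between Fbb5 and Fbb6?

F to F is the same letter name, plus an octave: an octave.
The perfect octave spans 12 semitones, and Fbb5 to Fbb6 is exactly 12 semitones — so this is a perfect octave.

perfect octave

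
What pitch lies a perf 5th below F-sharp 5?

B 4

Five letter names down from F: B.
Moving 7 semitones down from F#5 (the size of a perfect fifth) reaches B4.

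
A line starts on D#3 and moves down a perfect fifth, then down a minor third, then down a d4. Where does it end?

B##1

D#3 down a perfect fifth → G#2 (7 semitones).
A minor third down from G#2 is E#2.
A diminished fourth down from E#2 is B##1.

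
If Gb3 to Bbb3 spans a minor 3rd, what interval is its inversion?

M6

The rule of nine gives the new number: 9 − 3 = 6, so a third becomes a sixth.
The quality also flips — minor becomes major — giving a major sixth.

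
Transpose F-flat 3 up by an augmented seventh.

Counting seven letter names up from F lands on E.
Moving 12 semitones up from Fb3 (the size of an augmented seventh) reaches E4.

E 4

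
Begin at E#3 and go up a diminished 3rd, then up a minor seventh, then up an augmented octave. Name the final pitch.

F#5

E#3 up a diminished third → G3 (2 semitones).
Up a minor seventh from G3: F4 (10 semitones up).
Up an augmented octave from F4: F#5 (13 semitones up).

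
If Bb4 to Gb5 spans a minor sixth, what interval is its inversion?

major third

The rule of nine gives the new number: 9 − 6 = 3, so a sixth becomes a third.
And minor becomes major under inversion, so we get a major third.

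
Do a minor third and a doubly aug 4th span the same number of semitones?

No

3 semitones (minor third) vs 7 semitones (doubly augmented fourth): not equal.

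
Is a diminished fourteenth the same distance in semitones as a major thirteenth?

Yes

A diminished fourteenth spans 21 semitones, and a major thirteenth also spans 21 semitones — they're enharmonic.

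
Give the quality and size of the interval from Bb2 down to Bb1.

Descending from Bb2 to Bb1 is the same interval as ascending Bb1 to Bb2.
B to B is the same letter name, plus an octave, so the interval is some kind of octave.
Counting semitones, Bb1→Bb2 is 12, which is the perfect octave.

perfect octave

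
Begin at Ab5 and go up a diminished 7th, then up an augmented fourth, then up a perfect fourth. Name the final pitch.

Ab5 up a diminished seventh → Gbb6 (9 semitones).
An augmented fourth up from Gbb6 is Cb7.
Up a perfect fourth from Cb7: Fb7 (5 semitones up).

Fb7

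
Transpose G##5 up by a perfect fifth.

Counting five letter names up from G lands on D.
A perfect fifth spans 7 semitones, so from G##5 the target pitch is D##6.

D##6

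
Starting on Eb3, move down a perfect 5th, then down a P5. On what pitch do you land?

Db2

Down a perfect fifth from Eb3: Ab2 (7 semitones down).
Down a perfect fifth from Ab2: Db2 (7 semitones down).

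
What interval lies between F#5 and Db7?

diminished 13th

F to D spans six letter names (F-G-A-B-C-D), plus an octave, so the interval is some kind of thirteenth.
F#5 to Db7 spans 19 semitones — two semitones narrower than the major thirteenth (21) — giving a diminished thirteenth.
(Equivalently, a compound diminished sixth: a diminished sixth plus an octave.)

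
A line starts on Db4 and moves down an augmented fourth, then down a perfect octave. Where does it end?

Db4 down an augmented fourth → Abb3 (6 semitones).
Abb3 down a perfect octave → Abb2 (12 semitones).

Abb2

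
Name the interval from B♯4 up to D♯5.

B to D spans three letter names (B-C-D), so the interval is some kind of third.
B#4 to D#5 is 3 semitones, a half step short of the major third (4), so this is minor.

minor third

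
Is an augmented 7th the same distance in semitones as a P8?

An augmented seventh spans 12 semitones, and a perfect octave also spans 12 semitones — they're enharmonic.

Yes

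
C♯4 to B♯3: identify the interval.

minor 2nd

Descending from C#4 to B#3 is the same interval as ascending B#3 to C#4.
B to C spans two letter names (B-C): a second.
B#3 to C#4 is 1 semitone, a half step short of the major second (2), so this is minor.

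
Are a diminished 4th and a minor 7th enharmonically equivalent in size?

4 semitones (diminished fourth) vs 10 semitones (minor seventh): not equal.

No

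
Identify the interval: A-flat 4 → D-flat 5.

A to D spans four letter names (A-B-C-D) — that makes it a fourth of some quality.
Ab4 to Db5 is 5 semitones, matching the perfect fourth exactly, so the quality is perfect.

perfect fourth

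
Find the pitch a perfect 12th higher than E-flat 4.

B-flat 5

Counting five letter names plus an octave up from E lands on B.
A perfect twelfth spans 19 semitones, so from Eb4 the target pitch is Bb5.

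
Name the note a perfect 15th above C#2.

A fifteenth keeps the letter name C, two octaves up from C.
A perfect fifteenth is 24 semitones; 24 semitones up from C#2 gives C#4.

C#4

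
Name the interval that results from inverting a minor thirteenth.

First reduce the compound minor thirteenth to its simple form, a minor sixth.
Interval numbers invert to sum to nine: 6 + 3 = 9, so a sixth inverts to a third.
The quality also flips — minor becomes major — giving a major third.

M3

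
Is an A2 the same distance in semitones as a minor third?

Yes

Both span 3 semitones: an augmented second and a minor third are the same chromatic distance.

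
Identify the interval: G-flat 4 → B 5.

G to B spans three letter names (G-A-B), plus an octave: a tenth.
A major tenth would be 16 semitones; Gb4 to B5 is 17, one semitone wider, so the interval is augmented.
(Equivalently, a compound augmented third: an augmented third plus an octave.)

augmented 10th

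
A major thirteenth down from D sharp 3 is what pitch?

The thirteenth's letter: D down six letter names plus an octave → F.
A major thirteenth is 21 semitones; 21 semitones down from D#3 gives F#1.

F sharp 1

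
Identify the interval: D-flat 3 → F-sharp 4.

D to F spans three letter names (D-E-F), plus an octave — that makes it a tenth of some quality.
Db3 to F#4 spans 17 semitones — one semitone wider than the major tenth (16) — giving an augmented tenth.
(Equivalently, a compound augmented third: an augmented third plus an octave.)

augmented tenth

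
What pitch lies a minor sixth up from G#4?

The sixth takes the letter from G up to E.
A minor sixth is 8 semitones; 8 semitones up from G#4 gives E5.

E5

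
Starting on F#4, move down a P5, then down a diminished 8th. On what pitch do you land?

B#2

Down a perfect fifth from F#4: B3 (7 semitones down).
Down a diminished octave from B3: B#2 (11 semitones down).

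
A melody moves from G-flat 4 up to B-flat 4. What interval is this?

M3

G to B spans three letter names (G-A-B), so the interval is some kind of third.
The major third spans 4 semitones, and Gb4 to Bb4 is exactly 4 semitones — so this is a major third.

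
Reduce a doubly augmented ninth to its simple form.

Subtracting seven from the interval number removes an octave: 9 − 7 = 2.
Quality carries through unchanged, so the simple form is a doubly augmented second.

doubly augmented 2nd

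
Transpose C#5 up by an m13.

A6

Six letters up from C (plus an octave) reaches A.
A minor thirteenth is 20 semitones; 20 semitones up from C#5 gives A6.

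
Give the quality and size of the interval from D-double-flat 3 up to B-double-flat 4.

D to B spans six letter names (D-E-F-G-A-B), plus an octave: a thirteenth.
Counting semitones, Dbb3→Bbb4 is 21, which is the major thirteenth.
(Equivalently, a compound major sixth: a major sixth plus an octave.)

major thirteenth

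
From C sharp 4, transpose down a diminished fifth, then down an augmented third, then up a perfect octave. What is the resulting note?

D 4

A diminished fifth down from C#4 is F##3.
An augmented third down from F##3 is D3.
D3 up a perfect octave → D4 (12 semitones).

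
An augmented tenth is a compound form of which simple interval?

Each octave removed subtracts seven from the number: 10 − 7 = 3.
Quality carries through unchanged, so the simple form is an augmented third.

augmented 3rd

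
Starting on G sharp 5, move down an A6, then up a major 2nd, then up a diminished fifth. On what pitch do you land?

G flat 5

G#5 down an augmented sixth → Bb4 (10 semitones).
Bb4 up a major second → C5 (2 semitones).
A diminished fifth up from C5 is Gb5.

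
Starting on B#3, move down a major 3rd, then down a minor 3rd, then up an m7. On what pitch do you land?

Down a major third from B#3: G#3 (4 semitones down).
A minor third down from G#3 is E#3.
E#3 up a minor seventh → D#4 (10 semitones).

D#4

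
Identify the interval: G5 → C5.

P5

Descending from G5 to C5 is the same interval as ascending C5 to G5.
C to G spans five letter names (C-D-E-F-G): a fifth.
The perfect fifth spans 7 semitones, and C5 to G5 is exactly 7 semitones — so this is a perfect fifth.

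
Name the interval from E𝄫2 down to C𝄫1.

Descending from Ebb2 to Cbb1 is the same interval as ascending Cbb1 to Ebb2.
C to E spans three letter names (C-D-E), plus an octave, so the interval is some kind of tenth.
The major tenth spans 16 semitones, and Cbb1 to Ebb2 is exactly 16 semitones — so this is a major tenth.
(Equivalently, a compound major third: a major third plus an octave.)

major tenth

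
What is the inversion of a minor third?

major 6th

Inverted interval numbers add to nine, so a third pairs with a sixth (3 + 6 = 9).
The quality also flips — minor becomes major — giving a major sixth.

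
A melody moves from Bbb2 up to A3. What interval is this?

augmented seventh

B to A spans seven letter names (B-C-D-E-F-G-A), so the interval is some kind of seventh.
A major seventh would be 11 semitones; Bbb2 to A3 is 12, one semitone wider, so the interval is augmented.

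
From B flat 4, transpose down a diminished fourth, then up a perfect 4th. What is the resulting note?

B 4

Down a diminished fourth from Bb4: F#4 (4 semitones down).
A perfect fourth up from F#4 is B4.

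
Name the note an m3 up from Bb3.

Three letter names up from B: D.
Moving 3 semitones up from Bb3 (the size of a minor third) reaches Db4.

Db4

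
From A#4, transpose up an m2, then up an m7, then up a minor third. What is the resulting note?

A#4 up a minor second → B4 (1 semitone).
A minor seventh up from B4 is A5.
A5 up a minor third → C6 (3 semitones).

C6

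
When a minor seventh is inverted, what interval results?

M2

Interval numbers invert to sum to nine: 7 + 2 = 9, so a seventh inverts to a second.
The quality also flips — minor becomes major — giving a major second.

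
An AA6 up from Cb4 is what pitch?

A#4

Counting six letter names up from C lands on A.
A doubly augmented sixth is 11 semitones; 11 semitones up from Cb4 gives A#4.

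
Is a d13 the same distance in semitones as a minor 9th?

No

A diminished thirteenth is 19 semitones but a minor ninth is 13 semitones — different sizes.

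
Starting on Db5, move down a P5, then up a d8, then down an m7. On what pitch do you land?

Abb4

A perfect fifth down from Db5 is Gb4.
A diminished octave up from Gb4 is Gbb5.
Down a minor seventh from Gbb5: Abb4 (10 semitones down).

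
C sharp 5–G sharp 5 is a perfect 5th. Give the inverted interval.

P4

Inverted interval numbers add to nine, so a fifth pairs with a fourth (5 + 4 = 9).
And perfect stays perfect under inversion, so we get a perfect fourth.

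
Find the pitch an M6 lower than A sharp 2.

C sharp 2

Six letter names down from A: C.
A major sixth spans 9 semitones, so from A#2 the target pitch is C#2.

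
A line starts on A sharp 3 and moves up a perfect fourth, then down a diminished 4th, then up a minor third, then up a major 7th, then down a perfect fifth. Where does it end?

E double-sharp 4

A#3 up a perfect fourth → D#4 (5 semitones).
Down a diminished fourth from D#4: A##3 (4 semitones down).
A##3 up a minor third → C##4 (3 semitones).
Up a major seventh from C##4: B##4 (11 semitones up).
B##4 down a perfect fifth → E##4 (7 semitones).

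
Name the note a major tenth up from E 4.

The tenth's letter: E up three letter names plus an octave → G.
Moving 16 semitones up from E4 (the size of a major tenth) reaches G#5.

G-sharp 5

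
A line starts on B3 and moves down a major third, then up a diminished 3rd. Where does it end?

Bbb3

A major third down from B3 is G3.
A diminished third up from G3 is Bbb3.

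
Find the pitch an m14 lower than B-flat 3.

The fourteenth's letter: B down seven letter names plus an octave → C.
A minor fourteenth spans 22 semitones, so from Bb3 the target pitch is C2.

C 2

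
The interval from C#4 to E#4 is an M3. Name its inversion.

Interval numbers invert to sum to nine: 3 + 6 = 9, so a third inverts to a sixth.
Quality inverts too: major becomes minor. That makes the inversion a minor sixth.

m6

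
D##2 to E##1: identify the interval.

Descending from D##2 to E##1 is the same interval as ascending E##1 to D##2.
E to D spans seven letter names (E-F-G-A-B-C-D), so the interval is some kind of seventh.
At 10 semitones, E##1→D##2 falls one short of a major seventh: minor.

m7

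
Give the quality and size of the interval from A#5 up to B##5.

A to B spans two letter names (A-B), so the interval is some kind of second.
The major second is 2 semitones; here we have 3, one semitone wider: augmented.

augmented 2nd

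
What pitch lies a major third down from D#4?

B3

The third takes the letter from D down to B.
A major third is 4 semitones; 4 semitones down from D#4 gives B3.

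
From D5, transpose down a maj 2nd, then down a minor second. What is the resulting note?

B4

D5 down a major second → C5 (2 semitones).
Down a minor second from C5: B4 (1 semitone down).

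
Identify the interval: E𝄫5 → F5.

augmented 2nd

E to F spans two letter names (E-F) — that makes it a second of some quality.
A major second would be 2 semitones; Ebb5 to F5 is 3, one semitone wider, so the interval is augmented.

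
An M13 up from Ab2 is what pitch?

Counting six letter names plus an octave up from A lands on F.
Moving 21 semitones up from Ab2 (the size of a major thirteenth) reaches F4.

F4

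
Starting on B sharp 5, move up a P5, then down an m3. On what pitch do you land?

D double-sharp 6

Up a perfect fifth from B#5: F##6 (7 semitones up).
A minor third down from F##6 is D##6.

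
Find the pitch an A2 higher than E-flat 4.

Two letter names up from E: F.
An augmented second spans 3 semitones, so from Eb4 the target pitch is F#4.

F-sharp 4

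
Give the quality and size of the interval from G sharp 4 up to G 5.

G to G is the same letter name, plus an octave — that makes it an octave of some quality.
The perfect octave is 12 semitones; here we have 11, one semitone narrower: diminished.

d8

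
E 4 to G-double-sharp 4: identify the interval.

augmented third

E to G spans three letter names (E-F-G): a third.
E4 to G##4 spans 5 semitones — one semitone wider than the major third (4) — giving an augmented third.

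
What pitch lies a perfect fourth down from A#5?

E#5

The fourth takes the letter from A down to E.
A perfect fourth is 5 semitones; 5 semitones down from A#5 gives E#5.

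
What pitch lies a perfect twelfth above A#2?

Counting five letter names plus an octave up from A lands on E.
A perfect twelfth is 19 semitones; 19 semitones up from A#2 gives E#4.

E#4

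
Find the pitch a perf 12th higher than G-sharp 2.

The twelfth's letter: G up five letter names plus an octave → D.
A perfect twelfth spans 19 semitones, so from G#2 the target pitch is D#4.

D-sharp 4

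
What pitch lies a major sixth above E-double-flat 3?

Six letter names up from E: C.
A major sixth spans 9 semitones, so from Ebb3 the target pitch is Cb4.

C-flat 4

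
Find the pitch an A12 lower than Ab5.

Dbb4

The twelfth's letter: A down five letter names plus an octave → D.
An augmented twelfth is 20 semitones; 20 semitones down from Ab5 gives Dbb4.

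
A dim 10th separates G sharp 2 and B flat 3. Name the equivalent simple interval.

Subtracting seven from the interval number removes an octave: 10 − 7 = 3.
So a diminished tenth is an octave plus a diminished third. The quality is unchanged.

diminished 3rd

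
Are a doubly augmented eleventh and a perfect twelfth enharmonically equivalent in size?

A doubly augmented eleventh = 19 semitones = a perfect twelfth; enharmonically equal.

Yes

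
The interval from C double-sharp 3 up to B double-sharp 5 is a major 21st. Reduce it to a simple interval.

Each octave removed subtracts seven from the number: 21 − 14 = 7.
That makes a major twenty-first a compound major seventh — 2 octaves plus a major seventh.

major seventh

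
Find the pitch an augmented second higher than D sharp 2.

Two letter names up from D: E.
An augmented second spans 3 semitones, so from D#2 the target pitch is E##2.

E double-sharp 2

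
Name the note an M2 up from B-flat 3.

C 4

The second takes the letter from B up to C.
A major second is 2 semitones; 2 semitones up from Bb3 gives C4.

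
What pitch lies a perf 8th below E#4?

An octave keeps the letter name E, an octave down from E.
Moving 12 semitones down from E#4 (the size of a perfect octave) reaches E#3.

E#3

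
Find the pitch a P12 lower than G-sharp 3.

C-sharp 2

Five letters down from G (plus an octave) reaches C.
A perfect twelfth is 19 semitones; 19 semitones down from G#3 gives C#2.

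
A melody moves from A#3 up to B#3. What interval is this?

A to B spans two letter names (A-B): a second.
The major second spans 2 semitones, and A#3 to B#3 is exactly 2 semitones — so this is a major second.

major second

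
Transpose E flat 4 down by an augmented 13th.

G double-flat 2

The thirteenth's letter: E down six letter names plus an octave → G.
Moving 22 semitones down from Eb4 (the size of an augmented thirteenth) reaches Gbb2.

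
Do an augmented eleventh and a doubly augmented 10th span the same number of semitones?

Both span 18 semitones: an augmented eleventh and a doubly augmented tenth are the same chromatic distance.

Yes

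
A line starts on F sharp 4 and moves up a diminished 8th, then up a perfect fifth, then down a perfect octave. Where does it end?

C 5

F#4 up a diminished octave → F5 (11 semitones).
F5 up a perfect fifth → C6 (7 semitones).
Down a perfect octave from C6: C5 (12 semitones down).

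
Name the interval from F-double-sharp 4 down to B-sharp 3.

perfect fifth

Descending from F##4 to B#3 is the same interval as ascending B#3 to F##4.
B to F spans five letter names (B-C-D-E-F), so the interval is some kind of fifth.
The perfect fifth spans 7 semitones, and B#3 to F##4 is exactly 7 semitones — so this is a perfect fifth.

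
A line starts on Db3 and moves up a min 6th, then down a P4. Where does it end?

A minor sixth up from Db3 is Bbb3.
Bbb3 down a perfect fourth → Fb3 (5 semitones).

Fb3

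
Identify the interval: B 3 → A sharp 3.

minor 2nd

Descending from B3 to A#3 is the same interval as ascending A#3 to B3.
A to B spans two letter names (A-B): a second.
A major second would be 2 semitones, but A#3 to B3 is 1 — one semitone narrower, making it a minor second.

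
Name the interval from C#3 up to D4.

C to D spans two letter names (C-D), plus an octave, so the interval is some kind of ninth.
At 13 semitones, C#3→D4 falls one short of a major ninth: minor.
(Equivalently, a compound minor second: a minor second plus an octave.)

minor 9th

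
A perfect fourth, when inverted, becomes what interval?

perfect 5th

Interval numbers invert to sum to nine: 4 + 5 = 9, so a fourth inverts to a fifth.
And perfect stays perfect under inversion, so we get a perfect fifth.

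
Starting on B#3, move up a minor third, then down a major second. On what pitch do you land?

Up a minor third from B#3: D#4 (3 semitones up).
A major second down from D#4 is C#4.

C#4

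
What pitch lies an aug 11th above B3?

The eleventh's letter: B up four letter names plus an octave → E.
Moving 18 semitones up from B3 (the size of an augmented eleventh) reaches E#5.

E#5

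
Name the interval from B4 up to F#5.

B to F spans five letter names (B-C-D-E-F) — that makes it a fifth of some quality.
B4 to F#5 is 7 semitones, matching the perfect fifth exactly, so the quality is perfect.

perfect 5th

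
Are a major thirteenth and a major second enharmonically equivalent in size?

A major thirteenth spans 21 semitones; a major second spans 2 semitones. They differ by 19.

No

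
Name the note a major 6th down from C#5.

Counting six letter names down from C lands on E.
Moving 9 semitones down from C#5 (the size of a major sixth) reaches E4.

E4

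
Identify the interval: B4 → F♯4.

perfect fourth

Descending from B4 to F#4 is the same interval as ascending F#4 to B4.
F to B spans four letter names (F-G-A-B) — that makes it a fourth of some quality.
Counting semitones, F#4→B4 is 5, which is the perfect fourth.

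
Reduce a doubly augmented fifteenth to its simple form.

Each octave removed subtracts seven from the number: 15 − 7 = 8.
So a doubly augmented fifteenth is an octave plus a doubly augmented octave. The quality is unchanged.

AA8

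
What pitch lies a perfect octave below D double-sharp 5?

D double-sharp 4

For an octave the letter name doesn't change: still D, an octave down.
A perfect octave is 12 semitones; 12 semitones down from D##5 gives D##4.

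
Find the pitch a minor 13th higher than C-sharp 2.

Counting six letter names plus an octave up from C lands on A.
A minor thirteenth spans 20 semitones, so from C#2 the target pitch is A3.

A 3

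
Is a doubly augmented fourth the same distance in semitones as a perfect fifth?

A doubly augmented fourth = 7 semitones = a perfect fifth; enharmonically equal.

Yes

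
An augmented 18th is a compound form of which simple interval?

Each octave removed subtracts seven from the number: 18 − 14 = 4.
So an augmented eighteenth is 2 octaves plus an augmented fourth. The quality is unchanged.

A4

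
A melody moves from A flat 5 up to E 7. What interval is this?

augmented twelfth

A to E spans five letter names (A-B-C-D-E), plus an octave: a twelfth.
Ab5 to E7 spans 20 semitones — one semitone wider than the perfect twelfth (19) — giving an augmented twelfth.
(Equivalently, a compound augmented fifth: an augmented fifth plus an octave.)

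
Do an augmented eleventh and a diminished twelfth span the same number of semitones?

Both span 18 semitones: an augmented eleventh and a diminished twelfth are the same chromatic distance.

Yes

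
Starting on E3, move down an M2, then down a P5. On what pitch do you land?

G2

A major second down from E3 is D3.
A perfect fifth down from D3 is G2.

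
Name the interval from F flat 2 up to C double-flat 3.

diminished 5th

F to C spans five letter names (F-G-A-B-C), so the interval is some kind of fifth.
Fb2 to Cbb3 spans 6 semitones — one semitone narrower than the perfect fifth (7) — giving a diminished fifth.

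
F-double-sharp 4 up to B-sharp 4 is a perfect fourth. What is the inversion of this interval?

Interval numbers invert to sum to nine: 4 + 5 = 9, so a fourth inverts to a fifth.
And perfect stays perfect under inversion, so we get a perfect fifth.

perfect fifth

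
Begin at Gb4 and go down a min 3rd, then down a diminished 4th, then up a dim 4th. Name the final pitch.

A minor third down from Gb4 is Eb4.
A diminished fourth down from Eb4 is B3.
A diminished fourth up from B3 is Eb4.

Eb4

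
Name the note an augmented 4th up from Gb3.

The fourth takes the letter from G up to C.
An augmented fourth is 6 semitones; 6 semitones up from Gb3 gives C4.

C4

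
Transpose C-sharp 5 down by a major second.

B 4

The second takes the letter from C down to B.
Moving 2 semitones down from C#5 (the size of a major second) reaches B4.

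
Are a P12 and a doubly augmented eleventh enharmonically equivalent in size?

A perfect twelfth spans 19 semitones, and a doubly augmented eleventh also spans 19 semitones — they're enharmonic.

Yes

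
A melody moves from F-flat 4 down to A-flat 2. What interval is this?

Descending from Fb4 to Ab2 is the same interval as ascending Ab2 to Fb4.
A to F spans six letter names (A-B-C-D-E-F), plus an octave, so the interval is some kind of thirteenth.
A major thirteenth would be 21 semitones, but Ab2 to Fb4 is 20 — one semitone narrower, making it a minor thirteenth.
(Equivalently, a compound minor sixth: a minor sixth plus an octave.)

minor thirteenth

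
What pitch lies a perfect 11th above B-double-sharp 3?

Four letters up from B (plus an octave) reaches E.
A perfect eleventh spans 17 semitones, so from B##3 the target pitch is E##5.

E-double-sharp 5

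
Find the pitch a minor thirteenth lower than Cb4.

Eb2

Counting six letter names plus an octave down from C lands on E.
Moving 20 semitones down from Cb4 (the size of a minor thirteenth) reaches Eb2.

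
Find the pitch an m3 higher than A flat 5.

C flat 6

Counting three letter names up from A lands on C.
Moving 3 semitones up from Ab5 (the size of a minor third) reaches Cb6.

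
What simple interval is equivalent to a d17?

Take out 2 octaves (14 from the number): 17 − 14 = 3.
That makes a diminished seventeenth a compound diminished third — 2 octaves plus a diminished third.

d3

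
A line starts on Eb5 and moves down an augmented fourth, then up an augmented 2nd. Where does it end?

Down an augmented fourth from Eb5: Bbb4 (6 semitones down).
Up an augmented second from Bbb4: C5 (3 semitones up).

C5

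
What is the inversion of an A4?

d5

Interval numbers invert to sum to nine: 4 + 5 = 9, so a fourth inverts to a fifth.
Quality inverts too: augmented becomes diminished. That makes the inversion a diminished fifth.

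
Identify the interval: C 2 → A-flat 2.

minor 6th

C to A spans six letter names (C-D-E-F-G-A) — that makes it a sixth of some quality.
C2 to Ab2 is 8 semitones, a half step short of the major sixth (9), so this is minor.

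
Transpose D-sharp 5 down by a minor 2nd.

Two letter names down from D: C.
Moving 1 semitone down from D#5 (the size of a minor second) reaches C##5.

C-double-sharp 5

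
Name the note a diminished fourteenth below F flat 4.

Counting seven letter names plus an octave down from F lands on G.
A diminished fourteenth spans 21 semitones, so from Fb4 the target pitch is G2.

G 2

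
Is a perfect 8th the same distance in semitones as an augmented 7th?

Yes

Both span 12 semitones: a perfect octave and an augmented seventh are the same chromatic distance.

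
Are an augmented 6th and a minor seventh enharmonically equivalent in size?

Both span 10 semitones: an augmented sixth and a minor seventh are the same chromatic distance.

Yes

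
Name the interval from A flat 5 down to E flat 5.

Descending from Ab5 to Eb5 is the same interval as ascending Eb5 to Ab5.
E to A spans four letter names (E-F-G-A): a fourth.
The perfect fourth spans 5 semitones, and Eb5 to Ab5 is exactly 5 semitones — so this is a perfect fourth.

perfect fourth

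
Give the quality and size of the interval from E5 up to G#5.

major third

E to G spans three letter names (E-F-G), so the interval is some kind of third.
E5 to G#5 is 4 semitones, matching the major third exactly, so the quality is major.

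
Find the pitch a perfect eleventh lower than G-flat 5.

D-flat 4

The eleventh's letter: G down four letter names plus an octave → D.
A perfect eleventh is 17 semitones; 17 semitones down from Gb5 gives Db4.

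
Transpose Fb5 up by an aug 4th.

The fourth takes the letter from F up to B.
An augmented fourth spans 6 semitones, so from Fb5 the target pitch is Bb5.

Bb5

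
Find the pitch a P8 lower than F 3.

The letter stays F (same as the start), shifted an octave down.
A perfect octave is 12 semitones; 12 semitones down from F3 gives F2.

F 2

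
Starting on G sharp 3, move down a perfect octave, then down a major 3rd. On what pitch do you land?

E 2

Down a perfect octave from G#3: G#2 (12 semitones down).
G#2 down a major third → E2 (4 semitones).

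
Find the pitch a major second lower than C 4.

The second takes the letter from C down to B.
Moving 2 semitones down from C4 (the size of a major second) reaches Bb3.

B flat 3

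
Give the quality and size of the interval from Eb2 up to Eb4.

perfect 15th

E to E is the same letter name, plus 2 octaves: a fifteenth.
Eb2 to Eb4 is 24 semitones, matching the perfect fifteenth exactly, so the quality is perfect.
(Equivalently, a compound perfect octave: a perfect octave plus an octave.)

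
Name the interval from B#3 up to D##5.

major tenth

B to D spans three letter names (B-C-D), plus an octave, so the interval is some kind of tenth.
B#3 to D##5 is 16 semitones, matching the major tenth exactly, so the quality is major.
(Equivalently, a compound major third: a major third plus an octave.)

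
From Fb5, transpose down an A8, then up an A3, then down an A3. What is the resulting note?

Fb5 down an augmented octave → Fbb4 (13 semitones).
Up an augmented third from Fbb4: Ab4 (5 semitones up).
Down an augmented third from Ab4: Fbb4 (5 semitones down).

Fbb4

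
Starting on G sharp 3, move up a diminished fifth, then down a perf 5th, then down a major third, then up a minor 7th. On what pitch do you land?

D flat 4

A diminished fifth up from G#3 is D4.
A perfect fifth down from D4 is G3.
A major third down from G3 is Eb3.
A minor seventh up from Eb3 is Db4.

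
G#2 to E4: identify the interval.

G to E spans six letter names (G-A-B-C-D-E), plus an octave, so the interval is some kind of thirteenth.
At 20 semitones, G#2→E4 falls one short of a major thirteenth: minor.
(Equivalently, a compound minor sixth: a minor sixth plus an octave.)

minor thirteenth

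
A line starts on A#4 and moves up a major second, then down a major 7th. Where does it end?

C#4

A#4 up a major second → B#4 (2 semitones).
Down a major seventh from B#4: C#4 (11 semitones down).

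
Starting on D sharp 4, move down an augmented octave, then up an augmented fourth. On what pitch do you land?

G sharp 3

D#4 down an augmented octave → D3 (13 semitones).
An augmented fourth up from D3 is G#3.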